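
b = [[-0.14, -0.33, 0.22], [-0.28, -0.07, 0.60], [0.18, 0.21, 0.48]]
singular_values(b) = [0.82, 0.48, 0.17]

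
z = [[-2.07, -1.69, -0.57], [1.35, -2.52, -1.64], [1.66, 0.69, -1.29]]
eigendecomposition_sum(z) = [[-0.92+0.85j, (-0.91-0.69j), (-0.16-0.84j)], [(0.52+1.4j), (-1.17+0.69j), (-1-0.21j)], [(1.07-0.04j), (0.21+0.96j), -0.37+0.63j]] + [[-0.92-0.85j, (-0.91+0.69j), (-0.16+0.84j)],[0.52-1.40j, (-1.17-0.69j), -1.00+0.21j],[1.07+0.04j, 0.21-0.96j, (-0.37-0.63j)]] + [[-0.23+0.00j,0.13+0.00j,-0.26+0.00j], [0.31-0.00j,-0.18-0.00j,0.36-0.00j], [(-0.48+0j),(0.28+0j),(-0.55+0j)]]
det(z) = -10.33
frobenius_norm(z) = 4.82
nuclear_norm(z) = 7.61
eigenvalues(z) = [(-2.46+2.17j), (-2.46-2.17j), (-0.96+0j)]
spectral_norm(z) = 3.49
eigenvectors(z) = [[-0.21-0.52j, (-0.21+0.52j), (0.37+0j)], [-0.67+0.00j, (-0.67-0j), (-0.5+0j)], [(-0.15+0.46j), -0.15-0.46j, 0.78+0.00j]]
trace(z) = -5.88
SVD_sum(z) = [[0.27, -0.99, -0.67], [0.71, -2.61, -1.76], [0.11, -0.41, -0.28]] + [[-2.14, -0.93, 0.52], [0.52, 0.23, -0.13], [1.82, 0.79, -0.44]] + [[-0.2, 0.23, -0.42], [0.12, -0.14, 0.25], [-0.27, 0.31, -0.57]]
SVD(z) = [[-0.35, 0.75, 0.56], [-0.93, -0.18, -0.33], [-0.15, -0.64, 0.76]] @ diag([3.4907376809358666, 3.19041295258954, 0.9274781047784335]) @ [[-0.22, 0.81, 0.55], [-0.89, -0.39, 0.22], [-0.39, 0.44, -0.81]]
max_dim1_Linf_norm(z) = 2.52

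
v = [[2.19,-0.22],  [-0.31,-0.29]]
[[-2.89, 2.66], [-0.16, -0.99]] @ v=[[-7.15,-0.14], [-0.04,0.32]]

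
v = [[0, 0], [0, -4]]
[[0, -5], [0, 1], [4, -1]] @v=[[0, 20], [0, -4], [0, 4]]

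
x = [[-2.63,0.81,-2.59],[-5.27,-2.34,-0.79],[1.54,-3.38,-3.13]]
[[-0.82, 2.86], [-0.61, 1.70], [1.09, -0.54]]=x@[[0.22, -0.44], [-0.24, 0.44], [0.02, -0.52]]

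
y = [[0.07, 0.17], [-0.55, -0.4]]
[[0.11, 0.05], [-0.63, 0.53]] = y @ [[0.93, -1.70], [0.29, 1.02]]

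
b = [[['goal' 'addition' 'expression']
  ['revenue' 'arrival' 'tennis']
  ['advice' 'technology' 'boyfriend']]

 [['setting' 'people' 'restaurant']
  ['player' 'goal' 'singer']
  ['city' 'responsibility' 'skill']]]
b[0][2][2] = 'boyfriend'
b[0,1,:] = ['revenue', 'arrival', 'tennis']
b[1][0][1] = 'people'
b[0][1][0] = 'revenue'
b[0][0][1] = 'addition'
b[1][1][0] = 'player'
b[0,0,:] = ['goal', 'addition', 'expression']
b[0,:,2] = ['expression', 'tennis', 'boyfriend']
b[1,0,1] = 'people'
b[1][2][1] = 'responsibility'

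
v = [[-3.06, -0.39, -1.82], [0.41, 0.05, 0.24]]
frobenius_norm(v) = 3.61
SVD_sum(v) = [[-3.06, -0.39, -1.82], [0.41, 0.05, 0.24]] + [[0.00, -0.00, -0.0], [0.0, -0.00, -0.00]]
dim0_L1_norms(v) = [3.47, 0.44, 2.06]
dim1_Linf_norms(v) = [3.06, 0.41]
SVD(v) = [[-0.99,0.13], [0.13,0.99]] @ diag([3.6133481940060235, 0.0038508276265532553]) @ [[0.85, 0.11, 0.51], [0.48, -0.52, -0.70]]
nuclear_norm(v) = 3.62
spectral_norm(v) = 3.61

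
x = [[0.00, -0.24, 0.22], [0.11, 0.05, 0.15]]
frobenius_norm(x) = 0.38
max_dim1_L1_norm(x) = 0.46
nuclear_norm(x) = 0.51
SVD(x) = [[-0.96, -0.27], [-0.27, 0.96]] @ diag([0.3345086463778578, 0.17664644207697267]) @ [[-0.09, 0.65, -0.75], [0.6, 0.64, 0.48]]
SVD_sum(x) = [[0.03,-0.21,0.24], [0.01,-0.06,0.07]] + [[-0.03, -0.03, -0.02], [0.1, 0.11, 0.08]]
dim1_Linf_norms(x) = [0.24, 0.15]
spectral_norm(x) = 0.33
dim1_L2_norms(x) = [0.33, 0.19]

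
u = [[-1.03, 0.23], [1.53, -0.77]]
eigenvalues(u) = [-1.51, -0.29]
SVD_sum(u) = [[-0.96, 0.40], [1.57, -0.66]] + [[-0.07, -0.17], [-0.04, -0.11]]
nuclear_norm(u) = 2.22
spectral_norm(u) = 2.00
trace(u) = -1.80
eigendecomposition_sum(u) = [[-0.91,0.29], [1.90,-0.59]] + [[-0.12,-0.06], [-0.37,-0.18]]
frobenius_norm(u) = 2.01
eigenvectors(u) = [[-0.43, -0.3], [0.90, -0.95]]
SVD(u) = [[-0.52, 0.85], [0.85, 0.52]] @ diag([1.9997306138189692, 0.22062971729848238]) @ [[0.92, -0.39],[-0.39, -0.92]]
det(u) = 0.44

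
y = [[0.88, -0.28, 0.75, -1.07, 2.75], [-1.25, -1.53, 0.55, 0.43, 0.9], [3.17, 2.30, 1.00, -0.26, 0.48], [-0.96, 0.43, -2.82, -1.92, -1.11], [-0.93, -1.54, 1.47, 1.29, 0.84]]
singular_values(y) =[4.86, 4.73, 2.77, 0.01, 0.0]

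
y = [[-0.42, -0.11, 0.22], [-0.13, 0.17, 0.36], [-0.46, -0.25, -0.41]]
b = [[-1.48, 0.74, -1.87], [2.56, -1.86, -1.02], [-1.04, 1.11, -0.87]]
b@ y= [[1.39,0.76,0.71], [-0.36,-0.34,0.31], [0.69,0.52,0.53]]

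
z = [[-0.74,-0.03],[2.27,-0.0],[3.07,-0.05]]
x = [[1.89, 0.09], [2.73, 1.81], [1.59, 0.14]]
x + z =[[1.15, 0.06], [5.00, 1.81], [4.66, 0.09]]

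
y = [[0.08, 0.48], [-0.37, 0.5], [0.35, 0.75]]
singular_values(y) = [1.03, 0.5]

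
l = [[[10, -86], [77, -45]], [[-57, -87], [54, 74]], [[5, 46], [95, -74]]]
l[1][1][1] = 74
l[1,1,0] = 54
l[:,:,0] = [[10, 77], [-57, 54], [5, 95]]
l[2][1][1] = -74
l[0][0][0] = 10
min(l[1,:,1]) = -87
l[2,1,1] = -74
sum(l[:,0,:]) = -169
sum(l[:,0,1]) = -127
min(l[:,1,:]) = -74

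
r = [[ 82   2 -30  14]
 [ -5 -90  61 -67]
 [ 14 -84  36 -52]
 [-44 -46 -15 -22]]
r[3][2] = -15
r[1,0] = -5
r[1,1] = -90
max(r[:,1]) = 2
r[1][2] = 61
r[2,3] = -52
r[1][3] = -67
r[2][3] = -52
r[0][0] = 82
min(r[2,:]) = -84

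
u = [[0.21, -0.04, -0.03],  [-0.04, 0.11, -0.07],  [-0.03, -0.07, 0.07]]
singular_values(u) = [0.22, 0.16, 0.01]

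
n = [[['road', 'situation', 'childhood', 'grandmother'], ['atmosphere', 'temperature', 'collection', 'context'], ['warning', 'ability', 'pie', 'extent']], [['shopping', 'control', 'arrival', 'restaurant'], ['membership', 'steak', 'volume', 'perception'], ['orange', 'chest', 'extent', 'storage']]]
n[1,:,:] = [['shopping', 'control', 'arrival', 'restaurant'], ['membership', 'steak', 'volume', 'perception'], ['orange', 'chest', 'extent', 'storage']]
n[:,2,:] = [['warning', 'ability', 'pie', 'extent'], ['orange', 'chest', 'extent', 'storage']]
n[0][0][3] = 'grandmother'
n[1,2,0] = 'orange'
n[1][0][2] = 'arrival'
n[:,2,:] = [['warning', 'ability', 'pie', 'extent'], ['orange', 'chest', 'extent', 'storage']]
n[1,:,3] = ['restaurant', 'perception', 'storage']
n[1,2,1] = 'chest'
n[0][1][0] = 'atmosphere'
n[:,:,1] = [['situation', 'temperature', 'ability'], ['control', 'steak', 'chest']]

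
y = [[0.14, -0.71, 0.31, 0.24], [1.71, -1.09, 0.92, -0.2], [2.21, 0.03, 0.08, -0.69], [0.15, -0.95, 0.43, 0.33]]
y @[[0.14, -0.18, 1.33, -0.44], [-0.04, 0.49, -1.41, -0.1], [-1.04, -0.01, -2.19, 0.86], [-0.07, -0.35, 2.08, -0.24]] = [[-0.29, -0.46, 1.01, 0.22],[-0.66, -0.78, 1.38, 0.2],[0.27, -0.14, 1.29, -0.74],[-0.41, -0.61, 1.28, 0.32]]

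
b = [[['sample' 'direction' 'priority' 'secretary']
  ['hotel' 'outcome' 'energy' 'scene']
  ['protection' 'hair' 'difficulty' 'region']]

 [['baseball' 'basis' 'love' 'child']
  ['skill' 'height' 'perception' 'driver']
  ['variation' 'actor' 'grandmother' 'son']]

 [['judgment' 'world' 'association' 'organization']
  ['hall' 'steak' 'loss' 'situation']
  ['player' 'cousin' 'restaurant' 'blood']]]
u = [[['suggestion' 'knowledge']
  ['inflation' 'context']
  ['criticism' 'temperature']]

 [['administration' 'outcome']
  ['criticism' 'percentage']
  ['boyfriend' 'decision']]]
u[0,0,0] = 'suggestion'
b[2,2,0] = 'player'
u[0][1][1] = 'context'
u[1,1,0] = 'criticism'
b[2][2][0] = 'player'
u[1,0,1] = 'outcome'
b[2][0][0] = 'judgment'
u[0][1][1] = 'context'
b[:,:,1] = [['direction', 'outcome', 'hair'], ['basis', 'height', 'actor'], ['world', 'steak', 'cousin']]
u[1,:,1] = ['outcome', 'percentage', 'decision']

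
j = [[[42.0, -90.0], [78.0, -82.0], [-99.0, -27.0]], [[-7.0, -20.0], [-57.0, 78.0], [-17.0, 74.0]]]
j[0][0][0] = 42.0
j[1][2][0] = -17.0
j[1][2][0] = -17.0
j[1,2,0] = -17.0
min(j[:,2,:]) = -99.0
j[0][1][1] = -82.0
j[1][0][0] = -7.0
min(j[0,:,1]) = -90.0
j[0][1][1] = -82.0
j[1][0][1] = -20.0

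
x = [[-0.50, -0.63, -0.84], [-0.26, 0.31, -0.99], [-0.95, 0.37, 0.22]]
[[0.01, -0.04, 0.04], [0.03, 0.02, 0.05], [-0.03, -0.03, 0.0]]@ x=[[-0.03,-0.0,0.04],[-0.07,0.01,-0.03],[0.02,0.01,0.05]]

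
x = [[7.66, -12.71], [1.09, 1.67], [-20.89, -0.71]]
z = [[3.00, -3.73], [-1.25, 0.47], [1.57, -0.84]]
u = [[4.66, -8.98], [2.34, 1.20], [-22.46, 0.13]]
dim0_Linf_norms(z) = [3.0, 3.73]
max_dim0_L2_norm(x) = 22.28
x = u + z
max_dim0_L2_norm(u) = 23.06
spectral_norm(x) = 22.69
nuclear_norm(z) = 6.10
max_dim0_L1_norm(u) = 29.46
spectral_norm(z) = 5.20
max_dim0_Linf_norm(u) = 22.46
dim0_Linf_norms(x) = [20.89, 12.71]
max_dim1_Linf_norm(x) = 20.89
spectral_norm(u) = 23.14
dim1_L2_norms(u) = [10.12, 2.63, 22.46]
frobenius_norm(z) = 5.28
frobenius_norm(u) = 24.77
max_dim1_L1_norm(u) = 22.59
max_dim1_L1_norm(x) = 21.6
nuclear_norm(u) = 31.99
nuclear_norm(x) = 34.78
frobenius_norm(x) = 25.71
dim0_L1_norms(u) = [29.46, 10.31]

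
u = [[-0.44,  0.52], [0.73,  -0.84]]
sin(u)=[[-0.33,0.39], [0.55,-0.63]]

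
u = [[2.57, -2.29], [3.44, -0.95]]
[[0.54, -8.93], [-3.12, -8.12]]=u @ [[-1.41, -1.86], [-1.82, 1.81]]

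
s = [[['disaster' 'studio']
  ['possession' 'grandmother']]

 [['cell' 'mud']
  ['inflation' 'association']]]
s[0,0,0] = 'disaster'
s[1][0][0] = 'cell'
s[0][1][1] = 'grandmother'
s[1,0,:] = ['cell', 'mud']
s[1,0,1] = 'mud'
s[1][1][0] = 'inflation'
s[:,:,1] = [['studio', 'grandmother'], ['mud', 'association']]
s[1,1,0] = 'inflation'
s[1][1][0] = 'inflation'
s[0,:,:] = [['disaster', 'studio'], ['possession', 'grandmother']]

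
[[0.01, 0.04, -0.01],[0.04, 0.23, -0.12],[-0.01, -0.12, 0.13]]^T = [[0.01,0.04,-0.01], [0.04,0.23,-0.12], [-0.01,-0.12,0.13]]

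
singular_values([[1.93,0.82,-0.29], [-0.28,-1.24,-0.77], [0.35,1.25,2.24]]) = [3.01, 2.02, 0.53]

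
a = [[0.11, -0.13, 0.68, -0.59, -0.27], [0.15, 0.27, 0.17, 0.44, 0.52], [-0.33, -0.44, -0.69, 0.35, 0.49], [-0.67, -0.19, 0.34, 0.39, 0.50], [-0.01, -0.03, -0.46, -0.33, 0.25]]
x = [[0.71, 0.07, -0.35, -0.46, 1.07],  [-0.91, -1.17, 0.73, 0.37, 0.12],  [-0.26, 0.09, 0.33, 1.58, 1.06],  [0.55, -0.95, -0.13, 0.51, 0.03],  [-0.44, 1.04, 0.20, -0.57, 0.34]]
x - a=[[0.6, 0.2, -1.03, 0.13, 1.34], [-1.06, -1.44, 0.56, -0.07, -0.40], [0.07, 0.53, 1.02, 1.23, 0.57], [1.22, -0.76, -0.47, 0.12, -0.47], [-0.43, 1.07, 0.66, -0.24, 0.09]]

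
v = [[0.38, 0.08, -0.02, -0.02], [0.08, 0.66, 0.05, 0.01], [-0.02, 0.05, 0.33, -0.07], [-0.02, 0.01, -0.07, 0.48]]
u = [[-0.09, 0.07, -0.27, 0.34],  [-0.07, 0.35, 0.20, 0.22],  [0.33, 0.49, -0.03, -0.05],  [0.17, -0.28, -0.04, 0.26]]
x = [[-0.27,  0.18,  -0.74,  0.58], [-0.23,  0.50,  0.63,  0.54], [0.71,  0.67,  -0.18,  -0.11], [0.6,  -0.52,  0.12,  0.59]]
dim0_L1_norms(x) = [1.81, 1.87, 1.67, 1.82]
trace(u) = 0.49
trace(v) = 1.85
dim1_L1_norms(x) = [1.77, 1.9, 1.67, 1.83]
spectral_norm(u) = 0.69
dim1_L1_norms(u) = [0.77, 0.84, 0.9, 0.75]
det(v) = 0.04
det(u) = 0.04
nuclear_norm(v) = 1.85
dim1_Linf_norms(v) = [0.38, 0.66, 0.33, 0.48]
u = x @ v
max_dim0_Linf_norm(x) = 0.74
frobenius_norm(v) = 0.97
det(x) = 0.99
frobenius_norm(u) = 0.97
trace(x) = 0.64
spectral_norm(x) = 1.00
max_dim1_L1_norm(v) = 0.8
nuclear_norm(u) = 1.85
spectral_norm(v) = 0.69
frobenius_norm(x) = 1.99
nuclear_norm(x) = 3.99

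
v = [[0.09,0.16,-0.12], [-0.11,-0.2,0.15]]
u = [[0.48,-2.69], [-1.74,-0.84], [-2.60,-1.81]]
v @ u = [[0.08, -0.16], [-0.09, 0.19]]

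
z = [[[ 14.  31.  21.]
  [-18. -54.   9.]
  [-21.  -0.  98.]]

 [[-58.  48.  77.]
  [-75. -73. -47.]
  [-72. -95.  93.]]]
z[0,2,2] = 98.0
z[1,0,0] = -58.0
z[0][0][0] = 14.0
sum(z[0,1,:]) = -63.0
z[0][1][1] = -54.0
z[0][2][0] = -21.0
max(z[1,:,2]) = 93.0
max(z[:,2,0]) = -21.0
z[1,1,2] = -47.0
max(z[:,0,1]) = 48.0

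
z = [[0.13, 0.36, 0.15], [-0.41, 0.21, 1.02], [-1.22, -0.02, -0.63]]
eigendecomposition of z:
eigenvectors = [[(0.13+0j), -0.16+0.38j, -0.16-0.38j], [-0.67+0.00j, (-0.8+0j), -0.80-0.00j], [(0.73+0j), (-0.11-0.42j), -0.11+0.42j]]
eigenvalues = [(-0.83+0j), (0.27+0.74j), (0.27-0.74j)]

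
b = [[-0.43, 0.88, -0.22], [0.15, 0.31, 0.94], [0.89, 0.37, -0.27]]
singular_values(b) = [1.0, 1.0, 1.0]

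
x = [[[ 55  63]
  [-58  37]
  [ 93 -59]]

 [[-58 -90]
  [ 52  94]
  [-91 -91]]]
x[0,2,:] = [93, -59]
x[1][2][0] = -91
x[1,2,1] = -91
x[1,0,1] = -90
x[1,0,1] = -90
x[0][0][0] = 55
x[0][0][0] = 55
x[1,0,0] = -58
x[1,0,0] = -58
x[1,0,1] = -90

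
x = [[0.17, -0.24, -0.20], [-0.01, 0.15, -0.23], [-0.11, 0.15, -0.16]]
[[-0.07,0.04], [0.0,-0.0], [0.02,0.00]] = x @ [[-0.16, -0.12], [0.11, -0.17], [0.07, -0.09]]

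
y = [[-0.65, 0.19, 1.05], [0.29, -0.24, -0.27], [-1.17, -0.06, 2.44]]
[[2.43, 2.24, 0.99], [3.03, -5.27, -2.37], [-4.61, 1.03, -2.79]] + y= [[1.78, 2.43, 2.04], [3.32, -5.51, -2.64], [-5.78, 0.97, -0.35]]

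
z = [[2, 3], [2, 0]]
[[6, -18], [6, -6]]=z@ [[3, -3], [0, -4]]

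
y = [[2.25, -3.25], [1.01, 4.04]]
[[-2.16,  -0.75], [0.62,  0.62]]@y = [[-5.62, 3.99], [2.02, 0.49]]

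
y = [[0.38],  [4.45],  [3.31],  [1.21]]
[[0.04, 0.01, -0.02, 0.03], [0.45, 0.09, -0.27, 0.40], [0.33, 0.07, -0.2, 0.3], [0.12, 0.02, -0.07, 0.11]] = y@ [[0.1, 0.02, -0.06, 0.09]]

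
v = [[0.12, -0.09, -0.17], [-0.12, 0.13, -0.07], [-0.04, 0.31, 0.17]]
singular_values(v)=[0.41, 0.17, 0.12]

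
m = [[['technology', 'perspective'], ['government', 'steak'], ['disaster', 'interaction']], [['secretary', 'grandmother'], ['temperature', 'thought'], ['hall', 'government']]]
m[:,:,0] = [['technology', 'government', 'disaster'], ['secretary', 'temperature', 'hall']]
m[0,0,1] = 'perspective'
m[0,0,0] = 'technology'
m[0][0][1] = 'perspective'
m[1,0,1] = 'grandmother'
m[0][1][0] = 'government'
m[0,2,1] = 'interaction'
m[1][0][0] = 'secretary'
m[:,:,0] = [['technology', 'government', 'disaster'], ['secretary', 'temperature', 'hall']]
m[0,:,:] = [['technology', 'perspective'], ['government', 'steak'], ['disaster', 'interaction']]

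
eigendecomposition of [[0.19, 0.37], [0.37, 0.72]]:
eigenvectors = [[-0.89, -0.46], [0.46, -0.89]]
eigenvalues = [-0.0, 0.91]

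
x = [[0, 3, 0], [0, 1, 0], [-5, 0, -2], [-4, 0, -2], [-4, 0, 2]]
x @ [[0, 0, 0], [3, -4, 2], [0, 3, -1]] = [[9, -12, 6], [3, -4, 2], [0, -6, 2], [0, -6, 2], [0, 6, -2]]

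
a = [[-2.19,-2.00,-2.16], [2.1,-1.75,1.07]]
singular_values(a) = [3.9, 2.62]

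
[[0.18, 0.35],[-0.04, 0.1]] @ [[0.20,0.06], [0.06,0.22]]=[[0.06, 0.09], [-0.0, 0.02]]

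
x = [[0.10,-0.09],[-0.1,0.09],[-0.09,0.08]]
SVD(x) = [[-0.60, 0.38], [0.6, -0.38], [0.53, 0.84]] @ diag([0.22516572900779802, 0.0006280767364575763]) @ [[-0.74, 0.67], [-0.67, -0.74]]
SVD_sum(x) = [[0.10, -0.09], [-0.1, 0.09], [-0.09, 0.08]] + [[-0.00,-0.0],[0.0,0.0],[-0.0,-0.0]]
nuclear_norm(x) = 0.23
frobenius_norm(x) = 0.23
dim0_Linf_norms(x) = [0.1, 0.09]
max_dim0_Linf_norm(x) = 0.1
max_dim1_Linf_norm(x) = 0.1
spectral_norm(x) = 0.23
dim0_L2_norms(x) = [0.17, 0.15]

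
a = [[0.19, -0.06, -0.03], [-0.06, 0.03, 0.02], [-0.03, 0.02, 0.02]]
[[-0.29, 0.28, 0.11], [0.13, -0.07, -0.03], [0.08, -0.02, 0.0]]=a @ [[-0.68,  1.62,  0.38],  [2.2,  -0.76,  -1.92],  [0.99,  2.34,  2.71]]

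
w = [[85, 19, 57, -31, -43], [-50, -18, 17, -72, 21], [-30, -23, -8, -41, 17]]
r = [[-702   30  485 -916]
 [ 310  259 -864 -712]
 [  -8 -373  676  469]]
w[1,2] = 17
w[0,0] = 85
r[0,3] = -916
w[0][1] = 19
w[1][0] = -50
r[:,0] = [-702, 310, -8]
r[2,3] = 469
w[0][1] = 19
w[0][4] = -43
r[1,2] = -864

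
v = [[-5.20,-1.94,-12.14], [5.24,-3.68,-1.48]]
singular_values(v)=[13.35, 6.57]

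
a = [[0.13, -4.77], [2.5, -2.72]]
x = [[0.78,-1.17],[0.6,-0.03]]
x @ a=[[-2.82, -0.54], [0.00, -2.78]]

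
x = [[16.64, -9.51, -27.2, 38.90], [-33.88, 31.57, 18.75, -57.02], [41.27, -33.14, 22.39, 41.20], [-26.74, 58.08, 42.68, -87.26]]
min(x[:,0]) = -33.88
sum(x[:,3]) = -64.18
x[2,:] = [41.27, -33.14, 22.39, 41.2]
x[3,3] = -87.26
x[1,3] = -57.02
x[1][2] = 18.75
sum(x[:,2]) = 56.620000000000005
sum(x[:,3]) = -64.18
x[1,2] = 18.75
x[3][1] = 58.08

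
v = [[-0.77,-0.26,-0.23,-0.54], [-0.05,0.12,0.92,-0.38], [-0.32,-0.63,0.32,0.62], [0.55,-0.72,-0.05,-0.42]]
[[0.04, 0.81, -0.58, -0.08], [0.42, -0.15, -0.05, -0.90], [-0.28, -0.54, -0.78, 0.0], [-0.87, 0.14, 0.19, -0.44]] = v @ [[-0.44,-0.36,0.81,-0.14], [0.84,0.02,0.5,0.23], [0.33,-0.51,-0.17,-0.78], [0.01,-0.78,-0.24,0.57]]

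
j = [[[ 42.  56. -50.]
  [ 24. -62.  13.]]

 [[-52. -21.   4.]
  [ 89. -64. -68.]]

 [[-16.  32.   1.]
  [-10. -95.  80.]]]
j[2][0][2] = 1.0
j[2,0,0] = -16.0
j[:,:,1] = [[56.0, -62.0], [-21.0, -64.0], [32.0, -95.0]]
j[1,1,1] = -64.0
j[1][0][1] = -21.0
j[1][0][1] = -21.0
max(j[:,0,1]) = 56.0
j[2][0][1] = 32.0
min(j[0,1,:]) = -62.0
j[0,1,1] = -62.0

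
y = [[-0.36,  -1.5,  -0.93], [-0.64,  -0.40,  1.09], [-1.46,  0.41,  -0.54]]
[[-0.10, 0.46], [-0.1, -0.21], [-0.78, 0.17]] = y @ [[0.45, -0.05], [-0.12, -0.13], [0.13, -0.27]]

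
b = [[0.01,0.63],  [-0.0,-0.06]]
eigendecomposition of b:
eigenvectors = [[1.00, -0.99], [0.00, 0.11]]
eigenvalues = [0.01, -0.06]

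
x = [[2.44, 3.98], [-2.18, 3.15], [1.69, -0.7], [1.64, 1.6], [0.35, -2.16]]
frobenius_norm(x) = 7.06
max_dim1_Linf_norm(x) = 3.98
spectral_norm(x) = 5.85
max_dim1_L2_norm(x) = 4.67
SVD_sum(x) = [[0.85, 4.29], [0.52, 2.62], [-0.07, -0.35], [0.37, 1.85], [-0.40, -2.01]] + [[1.59, -0.31],[-2.70, 0.53],[1.76, -0.35],[1.27, -0.25],[0.75, -0.15]]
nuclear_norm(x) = 9.81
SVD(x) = [[-0.75,0.41], [-0.46,-0.69], [0.06,0.45], [-0.32,0.33], [0.35,0.19]] @ diag([5.846202251991071, 3.959118491383471]) @ [[-0.19, -0.98], [0.98, -0.19]]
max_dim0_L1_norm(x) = 11.59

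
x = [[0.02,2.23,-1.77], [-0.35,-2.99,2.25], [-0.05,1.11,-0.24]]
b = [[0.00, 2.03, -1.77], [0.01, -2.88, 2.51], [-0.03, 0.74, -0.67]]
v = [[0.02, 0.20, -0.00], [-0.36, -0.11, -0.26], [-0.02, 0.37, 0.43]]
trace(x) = -3.21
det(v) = 0.03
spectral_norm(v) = 0.66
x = b + v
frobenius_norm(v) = 0.76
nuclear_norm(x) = 5.51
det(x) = 0.48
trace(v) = 0.34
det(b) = 0.00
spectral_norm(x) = 4.82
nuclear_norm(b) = 4.82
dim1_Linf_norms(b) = [2.03, 2.88, 0.74]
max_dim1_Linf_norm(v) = 0.43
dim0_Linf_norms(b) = [0.03, 2.88, 2.51]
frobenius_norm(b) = 4.78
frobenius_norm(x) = 4.85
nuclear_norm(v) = 1.15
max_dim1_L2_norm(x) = 3.76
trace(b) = -3.55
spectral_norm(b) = 4.78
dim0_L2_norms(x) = [0.35, 3.89, 2.87]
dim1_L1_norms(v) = [0.22, 0.73, 0.82]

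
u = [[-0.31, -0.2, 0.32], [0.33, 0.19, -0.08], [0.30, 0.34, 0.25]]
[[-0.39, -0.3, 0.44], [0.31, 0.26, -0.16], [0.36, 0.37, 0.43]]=u @ [[0.24, 0.13, -0.76], [1.07, 1.07, 1.0], [-0.31, -0.15, 1.26]]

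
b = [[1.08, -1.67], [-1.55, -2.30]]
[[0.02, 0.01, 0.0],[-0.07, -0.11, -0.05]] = b @ [[0.03, 0.04, 0.02], [0.01, 0.02, 0.01]]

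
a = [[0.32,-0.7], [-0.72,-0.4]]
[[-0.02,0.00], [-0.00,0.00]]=a @ [[-0.01, 0.0], [0.02, -0.00]]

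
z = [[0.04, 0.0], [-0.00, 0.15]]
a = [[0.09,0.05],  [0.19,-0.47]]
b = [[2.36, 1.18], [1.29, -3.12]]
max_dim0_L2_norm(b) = 3.34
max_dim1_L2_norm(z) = 0.15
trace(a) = -0.38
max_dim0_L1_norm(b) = 4.3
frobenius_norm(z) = 0.16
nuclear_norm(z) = 0.19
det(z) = 0.01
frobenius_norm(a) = 0.52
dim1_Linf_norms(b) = [2.36, 3.12]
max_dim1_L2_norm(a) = 0.51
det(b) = -8.89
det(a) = -0.05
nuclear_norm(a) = 0.61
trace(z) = 0.19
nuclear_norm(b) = 6.01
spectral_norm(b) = 3.39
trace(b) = -0.76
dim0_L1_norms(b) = [3.65, 4.3]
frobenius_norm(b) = 4.28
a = z @ b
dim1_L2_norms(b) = [2.64, 3.38]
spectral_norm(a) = 0.51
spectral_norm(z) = 0.15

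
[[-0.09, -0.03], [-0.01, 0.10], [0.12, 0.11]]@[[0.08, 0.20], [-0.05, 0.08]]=[[-0.01, -0.02], [-0.01, 0.01], [0.00, 0.03]]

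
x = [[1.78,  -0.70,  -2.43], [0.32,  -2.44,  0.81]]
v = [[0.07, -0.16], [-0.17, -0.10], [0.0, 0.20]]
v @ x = [[0.07, 0.34, -0.3], [-0.33, 0.36, 0.33], [0.06, -0.49, 0.16]]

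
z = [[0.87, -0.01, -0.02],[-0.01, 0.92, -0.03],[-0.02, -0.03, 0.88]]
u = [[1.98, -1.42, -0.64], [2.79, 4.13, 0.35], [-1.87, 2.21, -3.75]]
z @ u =[[1.73, -1.32, -0.49], [2.6, 3.75, 0.44], [-1.77, 1.85, -3.30]]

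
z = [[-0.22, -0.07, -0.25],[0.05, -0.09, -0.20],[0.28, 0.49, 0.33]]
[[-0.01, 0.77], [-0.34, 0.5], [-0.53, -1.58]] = z@ [[-1.67, -0.73], [-1.41, -1.43], [1.91, -2.05]]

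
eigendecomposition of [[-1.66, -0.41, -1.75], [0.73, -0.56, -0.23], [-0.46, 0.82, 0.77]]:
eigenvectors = [[0.88,-0.40,-0.49], [-0.40,-0.73,-0.48], [0.26,0.55,0.73]]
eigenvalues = [-2.0, 0.01, 0.54]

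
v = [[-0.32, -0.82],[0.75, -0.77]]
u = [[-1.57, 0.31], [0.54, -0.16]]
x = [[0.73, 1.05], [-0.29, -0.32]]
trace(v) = -1.09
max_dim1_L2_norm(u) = 1.6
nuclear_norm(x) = 1.40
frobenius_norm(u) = 1.70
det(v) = 0.86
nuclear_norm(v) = 1.91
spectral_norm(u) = 1.70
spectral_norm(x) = 1.35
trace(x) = 0.41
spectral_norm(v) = 1.18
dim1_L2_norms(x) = [1.28, 0.43]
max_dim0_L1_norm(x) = 1.37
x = u @ v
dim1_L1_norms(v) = [1.14, 1.52]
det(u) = 0.08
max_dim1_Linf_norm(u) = 1.57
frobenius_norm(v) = 1.39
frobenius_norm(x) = 1.35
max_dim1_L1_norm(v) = 1.52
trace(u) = -1.73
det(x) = 0.07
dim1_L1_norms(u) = [1.88, 0.7]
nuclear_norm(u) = 1.75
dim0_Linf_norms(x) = [0.73, 1.05]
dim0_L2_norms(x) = [0.79, 1.1]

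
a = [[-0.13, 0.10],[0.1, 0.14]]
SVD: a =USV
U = [[0.31, 0.95], [0.95, -0.31]]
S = [0.17, 0.16]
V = [[0.31, 0.95],[-0.95, 0.31]]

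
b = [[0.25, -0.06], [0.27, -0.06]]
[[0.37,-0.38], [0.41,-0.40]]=b @ [[1.91, -1.09], [1.84, 1.73]]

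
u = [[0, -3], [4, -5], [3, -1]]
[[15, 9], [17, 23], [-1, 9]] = u @ [[-2, 2], [-5, -3]]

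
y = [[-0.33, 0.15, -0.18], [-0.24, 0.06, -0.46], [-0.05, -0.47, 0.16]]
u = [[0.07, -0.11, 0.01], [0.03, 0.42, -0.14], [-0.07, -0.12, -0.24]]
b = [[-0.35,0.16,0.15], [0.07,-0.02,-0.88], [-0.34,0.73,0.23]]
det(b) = -0.17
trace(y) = -0.11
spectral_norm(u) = 0.46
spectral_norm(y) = 0.68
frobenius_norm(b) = 1.29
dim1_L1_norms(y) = [0.66, 0.76, 0.68]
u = b @ y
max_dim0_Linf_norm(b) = 0.88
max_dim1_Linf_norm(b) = 0.88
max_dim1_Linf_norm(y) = 0.47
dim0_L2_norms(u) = [0.1, 0.45, 0.28]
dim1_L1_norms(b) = [0.66, 0.97, 1.3]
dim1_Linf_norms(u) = [0.11, 0.42, 0.24]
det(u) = -0.01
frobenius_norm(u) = 0.54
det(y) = 0.06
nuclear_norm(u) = 0.81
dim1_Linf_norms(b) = [0.35, 0.88, 0.73]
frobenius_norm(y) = 0.83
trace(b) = -0.14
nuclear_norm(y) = 1.30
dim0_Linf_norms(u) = [0.07, 0.42, 0.24]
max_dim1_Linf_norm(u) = 0.42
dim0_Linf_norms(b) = [0.35, 0.73, 0.88]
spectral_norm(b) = 1.04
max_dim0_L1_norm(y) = 0.8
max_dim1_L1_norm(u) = 0.59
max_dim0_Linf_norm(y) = 0.47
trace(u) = 0.25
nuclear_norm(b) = 1.99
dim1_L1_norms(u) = [0.19, 0.59, 0.43]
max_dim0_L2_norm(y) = 0.52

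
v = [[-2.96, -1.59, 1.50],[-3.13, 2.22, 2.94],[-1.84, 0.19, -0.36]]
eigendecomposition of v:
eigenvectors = [[(-0.21+0j),  (0.74+0j),  0.74-0.00j], [(0.97+0j),  0.18-0.16j,  (0.18+0.16j)], [(0.15+0j),  (0.56+0.3j),  0.56-0.30j]]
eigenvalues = [(3.35+0j), (-2.23+0.95j), (-2.23-0.95j)]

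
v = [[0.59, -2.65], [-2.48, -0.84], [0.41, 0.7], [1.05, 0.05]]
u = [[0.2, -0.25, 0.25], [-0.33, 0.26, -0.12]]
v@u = [[0.99,-0.84,0.47], [-0.22,0.40,-0.52], [-0.15,0.08,0.02], [0.19,-0.25,0.26]]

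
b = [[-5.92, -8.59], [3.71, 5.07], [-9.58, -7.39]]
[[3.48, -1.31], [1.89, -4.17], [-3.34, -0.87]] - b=[[9.40, 7.28], [-1.82, -9.24], [6.24, 6.52]]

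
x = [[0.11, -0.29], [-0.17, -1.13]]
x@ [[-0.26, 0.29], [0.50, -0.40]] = [[-0.17, 0.15], [-0.52, 0.4]]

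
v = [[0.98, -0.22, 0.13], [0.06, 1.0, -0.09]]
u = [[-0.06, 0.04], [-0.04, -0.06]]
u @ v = [[-0.06, 0.05, -0.01],[-0.04, -0.05, 0.0]]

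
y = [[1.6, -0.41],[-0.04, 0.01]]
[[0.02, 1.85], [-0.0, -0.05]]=y @ [[0.21,  0.91], [0.77,  -0.97]]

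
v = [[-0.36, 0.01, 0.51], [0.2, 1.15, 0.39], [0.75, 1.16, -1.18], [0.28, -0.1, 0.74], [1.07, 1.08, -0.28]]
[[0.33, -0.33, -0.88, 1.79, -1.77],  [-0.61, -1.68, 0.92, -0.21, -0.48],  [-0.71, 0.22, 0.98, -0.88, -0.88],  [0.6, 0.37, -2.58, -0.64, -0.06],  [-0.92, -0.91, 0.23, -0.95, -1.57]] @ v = [[-2.24, -3.49, 2.90], [0.0, -1.37, -2.07], [-0.15, 0.52, -1.84], [-2.32, -2.56, 3.04], [-1.62, -2.39, -1.36]]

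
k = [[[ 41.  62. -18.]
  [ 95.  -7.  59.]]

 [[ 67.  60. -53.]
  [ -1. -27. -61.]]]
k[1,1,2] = -61.0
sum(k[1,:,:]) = -15.0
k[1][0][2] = -53.0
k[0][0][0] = 41.0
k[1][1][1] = -27.0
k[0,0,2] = -18.0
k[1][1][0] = -1.0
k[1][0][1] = 60.0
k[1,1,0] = -1.0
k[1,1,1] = -27.0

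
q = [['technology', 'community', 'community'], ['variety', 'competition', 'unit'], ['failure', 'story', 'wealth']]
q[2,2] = 'wealth'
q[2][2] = 'wealth'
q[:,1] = ['community', 'competition', 'story']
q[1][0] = 'variety'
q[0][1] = 'community'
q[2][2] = 'wealth'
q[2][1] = 'story'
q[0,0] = 'technology'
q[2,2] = 'wealth'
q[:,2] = ['community', 'unit', 'wealth']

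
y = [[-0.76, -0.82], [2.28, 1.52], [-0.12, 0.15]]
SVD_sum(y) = [[-0.89, -0.64], [2.23, 1.59], [-0.01, -0.01]] + [[0.13, -0.18],[0.05, -0.07],[-0.11, 0.16]]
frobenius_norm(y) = 2.97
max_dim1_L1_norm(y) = 3.8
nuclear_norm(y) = 3.26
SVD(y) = [[-0.37, -0.73],[0.93, -0.29],[-0.0, 0.62]] @ diag([2.9496178783547338, 0.3089569091153591]) @ [[0.81, 0.58], [-0.58, 0.81]]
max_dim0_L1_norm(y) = 3.16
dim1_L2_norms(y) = [1.12, 2.74, 0.19]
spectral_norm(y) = 2.95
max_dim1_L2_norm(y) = 2.74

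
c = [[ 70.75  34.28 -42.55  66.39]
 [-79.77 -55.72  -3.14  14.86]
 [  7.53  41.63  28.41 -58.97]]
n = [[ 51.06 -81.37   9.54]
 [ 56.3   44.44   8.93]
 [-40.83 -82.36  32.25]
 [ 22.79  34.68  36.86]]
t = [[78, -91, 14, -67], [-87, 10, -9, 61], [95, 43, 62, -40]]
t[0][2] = 14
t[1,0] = -87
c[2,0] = 7.53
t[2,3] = -40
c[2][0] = 7.53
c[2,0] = 7.53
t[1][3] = 61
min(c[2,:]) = -58.97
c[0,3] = 66.39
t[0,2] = 14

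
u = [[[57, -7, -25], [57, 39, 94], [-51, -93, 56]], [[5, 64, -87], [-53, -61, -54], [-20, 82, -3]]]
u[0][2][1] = -93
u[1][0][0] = 5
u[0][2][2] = 56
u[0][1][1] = 39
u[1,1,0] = -53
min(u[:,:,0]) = -53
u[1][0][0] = 5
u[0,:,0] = [57, 57, -51]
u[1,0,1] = 64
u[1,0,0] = 5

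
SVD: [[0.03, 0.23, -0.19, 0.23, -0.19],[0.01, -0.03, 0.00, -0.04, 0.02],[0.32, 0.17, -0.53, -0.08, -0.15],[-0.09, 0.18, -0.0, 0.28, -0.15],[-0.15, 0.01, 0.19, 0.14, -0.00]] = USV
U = [[-0.40,0.57,-0.16,-0.01,0.7],[0.02,-0.10,0.69,-0.67,0.23],[-0.87,-0.22,-0.13,-0.24,-0.34],[-0.09,0.70,0.45,0.18,-0.52],[0.28,0.35,-0.52,-0.67,-0.26]]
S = [0.75, 0.53, 0.01, 0.0, 0.0]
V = [[-0.43, -0.34, 0.78, -0.01, 0.29], [-0.32, 0.43, 0.15, 0.76, -0.34], [-0.26, -0.57, -0.11, -0.11, -0.76], [0.32, 0.46, 0.54, -0.44, -0.46], [-0.74, 0.41, -0.25, -0.47, 0.05]]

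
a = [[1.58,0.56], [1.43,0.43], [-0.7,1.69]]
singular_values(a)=[2.26, 1.82]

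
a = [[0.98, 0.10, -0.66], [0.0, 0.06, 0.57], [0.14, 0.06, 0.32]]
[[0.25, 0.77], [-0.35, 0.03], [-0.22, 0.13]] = a @ [[-0.03, 0.84], [-0.74, -0.11], [-0.53, 0.07]]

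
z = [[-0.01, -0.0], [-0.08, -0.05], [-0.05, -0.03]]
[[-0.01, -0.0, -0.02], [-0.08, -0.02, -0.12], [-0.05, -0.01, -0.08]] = z @ [[1.23, 0.36, 1.97], [-0.28, -0.11, -0.71]]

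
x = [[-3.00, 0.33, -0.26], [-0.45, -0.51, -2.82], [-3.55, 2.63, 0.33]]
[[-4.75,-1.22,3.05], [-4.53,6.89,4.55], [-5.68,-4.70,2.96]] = x@[[1.41, 0.53, -0.87], [-0.44, -0.77, 0.14], [1.46, -2.39, -1.50]]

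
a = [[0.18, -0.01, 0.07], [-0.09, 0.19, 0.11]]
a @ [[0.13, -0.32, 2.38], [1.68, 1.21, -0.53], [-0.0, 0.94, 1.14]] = [[0.01, -0.0, 0.51], [0.31, 0.36, -0.19]]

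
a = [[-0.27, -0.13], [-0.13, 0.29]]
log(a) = [[-1.21+3.00j, (-0.01+0.66j)], [-0.01+0.66j, (-1.15+0.15j)]]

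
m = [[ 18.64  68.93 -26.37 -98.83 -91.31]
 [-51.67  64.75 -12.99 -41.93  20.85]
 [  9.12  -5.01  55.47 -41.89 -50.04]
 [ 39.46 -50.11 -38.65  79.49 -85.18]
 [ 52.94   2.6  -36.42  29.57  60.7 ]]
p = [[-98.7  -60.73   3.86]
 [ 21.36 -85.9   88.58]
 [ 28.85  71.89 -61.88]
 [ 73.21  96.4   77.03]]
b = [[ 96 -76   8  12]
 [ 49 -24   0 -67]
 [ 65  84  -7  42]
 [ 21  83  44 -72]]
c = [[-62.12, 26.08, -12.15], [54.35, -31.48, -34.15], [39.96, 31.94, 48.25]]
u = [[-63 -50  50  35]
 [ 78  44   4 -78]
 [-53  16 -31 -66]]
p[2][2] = -61.88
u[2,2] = -31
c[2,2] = 48.25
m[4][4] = 60.7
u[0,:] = [-63, -50, 50, 35]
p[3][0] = 73.21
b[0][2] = 8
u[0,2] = 50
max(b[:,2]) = 44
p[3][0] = 73.21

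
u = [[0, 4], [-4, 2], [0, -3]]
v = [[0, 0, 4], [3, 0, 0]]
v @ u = [[0, -12], [0, 12]]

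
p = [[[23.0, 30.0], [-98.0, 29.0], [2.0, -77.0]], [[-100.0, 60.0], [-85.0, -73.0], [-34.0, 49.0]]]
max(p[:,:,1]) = 60.0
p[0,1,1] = 29.0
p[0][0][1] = 30.0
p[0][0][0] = 23.0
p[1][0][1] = 60.0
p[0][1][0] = -98.0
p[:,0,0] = [23.0, -100.0]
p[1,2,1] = 49.0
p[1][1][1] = -73.0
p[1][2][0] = -34.0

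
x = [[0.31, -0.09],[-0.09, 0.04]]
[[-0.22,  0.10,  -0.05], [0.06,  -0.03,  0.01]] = x@[[-0.78, 0.34, -0.16], [-0.25, 0.11, -0.05]]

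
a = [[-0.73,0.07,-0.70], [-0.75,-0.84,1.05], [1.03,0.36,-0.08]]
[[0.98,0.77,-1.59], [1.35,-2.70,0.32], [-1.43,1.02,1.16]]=a@[[-0.84, 0.83, 1.53], [-1.73, 0.02, -1.03], [-0.7, -1.96, 0.57]]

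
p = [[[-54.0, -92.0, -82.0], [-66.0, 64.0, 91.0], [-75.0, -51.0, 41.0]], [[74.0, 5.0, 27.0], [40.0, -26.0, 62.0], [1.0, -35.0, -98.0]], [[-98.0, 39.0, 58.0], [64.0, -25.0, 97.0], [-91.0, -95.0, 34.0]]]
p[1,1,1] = -26.0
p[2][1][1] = -25.0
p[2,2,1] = -95.0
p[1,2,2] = -98.0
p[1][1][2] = 62.0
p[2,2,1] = -95.0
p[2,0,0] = -98.0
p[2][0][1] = 39.0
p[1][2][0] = 1.0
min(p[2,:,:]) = -98.0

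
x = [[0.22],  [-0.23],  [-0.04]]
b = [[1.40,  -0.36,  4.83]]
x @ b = [[0.31, -0.08, 1.06], [-0.32, 0.08, -1.11], [-0.06, 0.01, -0.19]]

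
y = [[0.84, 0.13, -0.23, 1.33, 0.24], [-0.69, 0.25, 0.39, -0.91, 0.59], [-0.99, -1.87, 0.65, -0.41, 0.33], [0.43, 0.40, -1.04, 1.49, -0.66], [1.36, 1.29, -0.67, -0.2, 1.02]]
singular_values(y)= [3.41, 2.26, 1.21, 0.51, 0.51]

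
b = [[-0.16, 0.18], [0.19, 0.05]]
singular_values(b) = [0.27, 0.16]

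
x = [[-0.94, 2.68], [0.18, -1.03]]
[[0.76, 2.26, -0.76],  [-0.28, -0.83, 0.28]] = x @ [[-0.07, -0.21, 0.07], [0.26, 0.77, -0.26]]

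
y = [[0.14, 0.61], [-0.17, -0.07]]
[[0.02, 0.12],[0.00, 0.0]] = y @ [[-0.02, -0.11], [0.04, 0.23]]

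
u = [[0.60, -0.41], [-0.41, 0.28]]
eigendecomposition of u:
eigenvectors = [[0.83,0.56],[-0.56,0.83]]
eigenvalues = [0.88, -0.0]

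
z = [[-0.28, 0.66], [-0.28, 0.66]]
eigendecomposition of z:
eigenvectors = [[-0.92, -0.71], [-0.39, -0.71]]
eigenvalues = [0.0, 0.38]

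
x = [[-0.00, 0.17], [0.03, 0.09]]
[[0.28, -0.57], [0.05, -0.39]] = x@[[-3.14,-2.92], [1.65,-3.34]]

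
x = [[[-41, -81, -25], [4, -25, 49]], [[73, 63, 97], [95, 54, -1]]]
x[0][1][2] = 49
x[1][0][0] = 73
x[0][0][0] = -41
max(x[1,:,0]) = 95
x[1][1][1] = 54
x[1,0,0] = 73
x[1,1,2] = -1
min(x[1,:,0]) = 73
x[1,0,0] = 73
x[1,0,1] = 63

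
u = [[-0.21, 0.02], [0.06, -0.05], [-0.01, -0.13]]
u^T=[[-0.21, 0.06, -0.01],[0.02, -0.05, -0.13]]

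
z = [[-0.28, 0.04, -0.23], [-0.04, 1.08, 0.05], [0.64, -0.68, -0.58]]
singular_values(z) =[1.41, 0.63, 0.36]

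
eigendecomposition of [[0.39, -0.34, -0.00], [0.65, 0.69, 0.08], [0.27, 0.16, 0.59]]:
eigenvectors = [[0.20-0.52j,0.20+0.52j,(-0.14+0j)], [(-0.75+0j),-0.75-0.00j,(0.07+0j)], [-0.31+0.18j,-0.31-0.18j,0.99+0.00j]]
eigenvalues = [(0.55+0.43j), (0.55-0.43j), (0.56+0j)]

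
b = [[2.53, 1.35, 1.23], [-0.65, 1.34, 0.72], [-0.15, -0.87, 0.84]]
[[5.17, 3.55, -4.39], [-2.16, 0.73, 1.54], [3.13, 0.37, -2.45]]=b @[[1.96, 0.73, -1.58],[-1.83, 0.38, 1.35],[2.18, 0.97, -1.8]]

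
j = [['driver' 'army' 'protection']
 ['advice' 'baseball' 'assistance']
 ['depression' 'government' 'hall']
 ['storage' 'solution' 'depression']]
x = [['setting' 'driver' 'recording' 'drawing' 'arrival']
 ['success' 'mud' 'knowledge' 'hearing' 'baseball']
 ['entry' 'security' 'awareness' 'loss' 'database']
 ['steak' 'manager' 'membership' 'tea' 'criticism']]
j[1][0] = 'advice'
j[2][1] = 'government'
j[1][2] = 'assistance'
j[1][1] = 'baseball'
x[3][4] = 'criticism'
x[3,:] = ['steak', 'manager', 'membership', 'tea', 'criticism']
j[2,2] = 'hall'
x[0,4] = 'arrival'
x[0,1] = 'driver'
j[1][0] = 'advice'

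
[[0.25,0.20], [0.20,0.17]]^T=[[0.25, 0.20], [0.20, 0.17]]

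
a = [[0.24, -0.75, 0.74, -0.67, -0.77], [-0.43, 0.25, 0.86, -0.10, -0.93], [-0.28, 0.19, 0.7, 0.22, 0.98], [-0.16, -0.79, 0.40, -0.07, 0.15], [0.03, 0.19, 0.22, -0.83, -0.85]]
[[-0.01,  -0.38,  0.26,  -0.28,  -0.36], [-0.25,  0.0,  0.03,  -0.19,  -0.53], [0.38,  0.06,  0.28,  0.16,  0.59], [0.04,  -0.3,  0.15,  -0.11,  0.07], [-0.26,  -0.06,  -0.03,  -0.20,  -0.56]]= a@[[0.5, 0.04, 0.28, 0.11, 0.3], [0.04, 0.34, -0.05, 0.13, 0.01], [0.28, -0.05, 0.34, -0.02, 0.14], [0.11, 0.13, -0.02, 0.11, 0.16], [0.3, 0.01, 0.14, 0.16, 0.55]]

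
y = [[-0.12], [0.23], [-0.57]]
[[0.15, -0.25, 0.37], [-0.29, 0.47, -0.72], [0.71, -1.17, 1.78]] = y @[[-1.24,2.06,-3.12]]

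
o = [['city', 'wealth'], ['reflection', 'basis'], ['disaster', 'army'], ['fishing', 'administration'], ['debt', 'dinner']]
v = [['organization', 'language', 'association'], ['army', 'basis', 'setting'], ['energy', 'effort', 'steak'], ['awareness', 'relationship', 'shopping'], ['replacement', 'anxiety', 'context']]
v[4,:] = ['replacement', 'anxiety', 'context']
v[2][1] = 'effort'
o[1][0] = 'reflection'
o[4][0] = 'debt'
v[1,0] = 'army'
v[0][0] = 'organization'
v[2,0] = 'energy'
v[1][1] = 'basis'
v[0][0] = 'organization'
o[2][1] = 'army'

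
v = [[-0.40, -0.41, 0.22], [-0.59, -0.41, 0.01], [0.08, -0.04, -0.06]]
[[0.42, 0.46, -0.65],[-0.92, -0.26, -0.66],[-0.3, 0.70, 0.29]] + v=[[0.02, 0.05, -0.43], [-1.51, -0.67, -0.65], [-0.22, 0.66, 0.23]]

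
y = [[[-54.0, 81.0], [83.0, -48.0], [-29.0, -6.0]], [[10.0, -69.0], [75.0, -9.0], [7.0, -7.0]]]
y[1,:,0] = [10.0, 75.0, 7.0]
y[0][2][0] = -29.0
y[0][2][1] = -6.0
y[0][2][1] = -6.0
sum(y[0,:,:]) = 27.0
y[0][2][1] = -6.0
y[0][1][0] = 83.0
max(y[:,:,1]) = 81.0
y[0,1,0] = 83.0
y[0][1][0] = 83.0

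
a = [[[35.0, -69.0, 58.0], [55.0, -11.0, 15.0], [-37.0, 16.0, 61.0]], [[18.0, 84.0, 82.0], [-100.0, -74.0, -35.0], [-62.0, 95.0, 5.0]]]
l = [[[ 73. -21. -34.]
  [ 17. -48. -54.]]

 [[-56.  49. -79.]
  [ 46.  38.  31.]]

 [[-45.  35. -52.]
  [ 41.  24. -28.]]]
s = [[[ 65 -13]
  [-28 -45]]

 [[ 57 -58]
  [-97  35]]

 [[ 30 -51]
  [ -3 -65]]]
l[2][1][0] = 41.0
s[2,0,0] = 30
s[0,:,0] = [65, -28]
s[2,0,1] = -51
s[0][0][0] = 65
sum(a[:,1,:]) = -150.0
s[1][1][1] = 35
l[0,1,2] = -54.0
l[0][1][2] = -54.0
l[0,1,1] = -48.0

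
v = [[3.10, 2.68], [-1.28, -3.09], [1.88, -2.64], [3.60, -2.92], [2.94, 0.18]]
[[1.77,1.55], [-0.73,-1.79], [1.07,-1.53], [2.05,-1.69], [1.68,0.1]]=v @ [[0.57, -0.00], [-0.00, 0.58]]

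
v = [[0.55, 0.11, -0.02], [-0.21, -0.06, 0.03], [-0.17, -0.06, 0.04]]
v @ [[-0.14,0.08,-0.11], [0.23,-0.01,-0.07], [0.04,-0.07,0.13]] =[[-0.05, 0.04, -0.07],[0.02, -0.02, 0.03],[0.01, -0.02, 0.03]]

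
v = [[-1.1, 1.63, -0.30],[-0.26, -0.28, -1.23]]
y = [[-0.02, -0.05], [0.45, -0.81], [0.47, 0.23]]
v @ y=[[0.61,-1.33], [-0.7,-0.04]]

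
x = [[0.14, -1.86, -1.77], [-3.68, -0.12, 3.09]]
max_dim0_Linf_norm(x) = 3.68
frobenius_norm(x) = 5.45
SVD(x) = [[-0.30, 0.95],[0.95, 0.3]] @ diag([4.991803970857846, 2.1906376050200227]) @ [[-0.71, 0.09, 0.70], [-0.44, -0.83, -0.35]]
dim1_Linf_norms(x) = [1.86, 3.68]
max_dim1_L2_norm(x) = 4.81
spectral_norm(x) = 4.99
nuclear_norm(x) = 7.18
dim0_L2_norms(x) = [3.68, 1.86, 3.56]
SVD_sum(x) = [[1.07,-0.13,-1.04], [-3.39,0.42,3.32]] + [[-0.93, -1.73, -0.73], [-0.29, -0.54, -0.23]]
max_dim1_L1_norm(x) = 6.89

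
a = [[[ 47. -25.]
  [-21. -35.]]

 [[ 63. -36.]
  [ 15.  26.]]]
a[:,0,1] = [-25.0, -36.0]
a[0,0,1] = -25.0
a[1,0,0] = 63.0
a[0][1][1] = -35.0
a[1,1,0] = 15.0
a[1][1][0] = 15.0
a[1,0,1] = -36.0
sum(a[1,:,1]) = -10.0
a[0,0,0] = 47.0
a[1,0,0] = 63.0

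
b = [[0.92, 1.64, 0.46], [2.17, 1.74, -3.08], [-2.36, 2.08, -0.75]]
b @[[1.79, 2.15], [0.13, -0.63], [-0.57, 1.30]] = [[1.60, 1.54], [5.87, -0.43], [-3.53, -7.36]]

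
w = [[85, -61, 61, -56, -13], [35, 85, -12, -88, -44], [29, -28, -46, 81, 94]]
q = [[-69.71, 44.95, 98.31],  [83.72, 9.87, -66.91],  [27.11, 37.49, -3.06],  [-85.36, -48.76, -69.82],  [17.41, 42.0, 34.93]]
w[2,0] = 29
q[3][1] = -48.76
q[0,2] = 98.31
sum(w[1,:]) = -24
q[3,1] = -48.76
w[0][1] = -61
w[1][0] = 35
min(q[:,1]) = -48.76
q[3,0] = -85.36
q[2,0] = 27.11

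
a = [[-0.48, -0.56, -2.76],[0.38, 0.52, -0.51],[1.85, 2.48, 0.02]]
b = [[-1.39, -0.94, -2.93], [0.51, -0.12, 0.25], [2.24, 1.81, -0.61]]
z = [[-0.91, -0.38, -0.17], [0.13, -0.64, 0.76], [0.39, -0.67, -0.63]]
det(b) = -3.78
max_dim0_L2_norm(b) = 3.0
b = a + z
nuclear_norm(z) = 3.00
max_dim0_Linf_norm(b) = 2.93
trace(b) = -2.12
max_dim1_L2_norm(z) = 1.0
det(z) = -1.00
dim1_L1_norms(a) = [3.8, 1.41, 4.35]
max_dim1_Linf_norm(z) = 0.91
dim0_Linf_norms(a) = [1.85, 2.48, 2.76]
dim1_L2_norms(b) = [3.38, 0.58, 2.94]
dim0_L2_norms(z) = [1.0, 1.0, 1.0]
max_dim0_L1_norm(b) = 4.14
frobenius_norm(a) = 4.29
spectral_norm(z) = 1.00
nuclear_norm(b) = 6.67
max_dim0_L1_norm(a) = 3.56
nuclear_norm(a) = 6.03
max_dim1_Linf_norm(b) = 2.93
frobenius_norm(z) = 1.73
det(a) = -0.03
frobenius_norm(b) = 4.52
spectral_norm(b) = 3.68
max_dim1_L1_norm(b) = 5.26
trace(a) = 0.06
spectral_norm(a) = 3.38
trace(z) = -2.18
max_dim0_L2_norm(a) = 2.81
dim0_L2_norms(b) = [2.69, 2.04, 3.0]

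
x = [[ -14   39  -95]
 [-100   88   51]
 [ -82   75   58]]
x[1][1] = 88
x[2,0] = -82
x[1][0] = -100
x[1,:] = [-100, 88, 51]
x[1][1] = 88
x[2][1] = 75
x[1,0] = -100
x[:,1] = [39, 88, 75]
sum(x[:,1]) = 202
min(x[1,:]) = -100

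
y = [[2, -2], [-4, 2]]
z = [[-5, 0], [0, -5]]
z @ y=[[-10, 10], [20, -10]]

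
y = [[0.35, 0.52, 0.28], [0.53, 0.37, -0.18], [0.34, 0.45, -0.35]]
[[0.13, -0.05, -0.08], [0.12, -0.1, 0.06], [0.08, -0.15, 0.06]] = y @ [[0.21, -0.0, 0.12], [0.07, -0.19, -0.12], [0.07, 0.17, -0.2]]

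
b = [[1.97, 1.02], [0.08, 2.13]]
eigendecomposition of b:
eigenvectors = [[-0.98, -0.94], [0.21, -0.35]]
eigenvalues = [1.75, 2.35]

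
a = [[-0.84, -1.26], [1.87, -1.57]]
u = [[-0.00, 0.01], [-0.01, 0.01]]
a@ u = [[0.01, -0.02], [0.02, 0.00]]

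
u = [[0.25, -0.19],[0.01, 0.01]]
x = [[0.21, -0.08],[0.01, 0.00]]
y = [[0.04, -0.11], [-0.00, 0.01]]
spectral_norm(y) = 0.12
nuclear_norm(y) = 0.12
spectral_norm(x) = 0.22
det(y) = 0.00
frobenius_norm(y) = 0.12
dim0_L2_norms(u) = [0.25, 0.19]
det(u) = 0.00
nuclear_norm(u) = 0.33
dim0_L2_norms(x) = [0.21, 0.08]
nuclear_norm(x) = 0.23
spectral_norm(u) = 0.31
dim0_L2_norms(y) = [0.04, 0.11]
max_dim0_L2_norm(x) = 0.21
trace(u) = 0.26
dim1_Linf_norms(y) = [0.11, 0.01]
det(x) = 0.00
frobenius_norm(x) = 0.22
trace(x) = 0.21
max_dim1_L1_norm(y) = 0.15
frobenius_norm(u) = 0.31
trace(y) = 0.05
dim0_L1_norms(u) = [0.26, 0.2]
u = y + x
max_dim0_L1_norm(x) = 0.22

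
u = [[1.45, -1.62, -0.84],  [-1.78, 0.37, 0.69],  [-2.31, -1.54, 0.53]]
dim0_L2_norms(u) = [3.26, 2.27, 1.21]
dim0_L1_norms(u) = [5.54, 3.53, 2.06]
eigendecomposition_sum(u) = [[2.10, -0.75, -0.9], [-1.62, 0.58, 0.69], [-0.93, 0.33, 0.40]] + [[-0.62, -0.82, 0.04], [-0.18, -0.24, 0.01], [-1.3, -1.73, 0.08]] + [[-0.03, -0.05, 0.02], [0.02, 0.03, -0.01], [-0.08, -0.14, 0.06]]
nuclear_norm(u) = 5.77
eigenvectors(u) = [[0.75, -0.43, 0.32], [-0.58, -0.12, -0.2], [-0.33, -0.90, 0.92]]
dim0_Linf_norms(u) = [2.31, 1.62, 0.84]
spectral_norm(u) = 3.45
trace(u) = 2.35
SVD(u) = [[-0.46, -0.74, -0.49], [0.55, 0.19, -0.81], [0.7, -0.64, 0.32]] @ diag([3.4507407621781225, 2.300993268295208, 0.01783736254272561]) @ [[-0.94, -0.04, 0.33],  [0.02, 0.98, 0.18],  [0.33, -0.18, 0.93]]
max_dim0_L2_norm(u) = 3.26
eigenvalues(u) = [3.07, -0.78, 0.06]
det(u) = -0.14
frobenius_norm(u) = 4.15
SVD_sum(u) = [[1.49,0.06,-0.52], [-1.79,-0.07,0.62], [-2.28,-0.09,0.79]] + [[-0.04,-1.68,-0.31], [0.01,0.44,0.08], [-0.04,-1.45,-0.27]] + [[-0.00, 0.00, -0.01],[-0.00, 0.00, -0.01],[0.0, -0.0, 0.01]]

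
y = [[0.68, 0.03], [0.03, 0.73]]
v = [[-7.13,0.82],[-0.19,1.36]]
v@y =[[-4.82, 0.38],[-0.09, 0.99]]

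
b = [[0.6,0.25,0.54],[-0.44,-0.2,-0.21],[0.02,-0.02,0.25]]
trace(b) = 0.65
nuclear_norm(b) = 1.24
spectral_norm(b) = 1.00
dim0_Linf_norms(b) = [0.6, 0.25, 0.54]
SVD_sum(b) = [[0.62, 0.26, 0.51],[-0.38, -0.16, -0.31],[0.12, 0.05, 0.1]] + [[-0.02,  -0.01,  0.03],[-0.06,  -0.04,  0.10],[-0.1,  -0.07,  0.15]] + [[-0.00, 0.0, 0.0], [-0.0, 0.0, 0.00], [0.0, -0.00, -0.00]]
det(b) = 0.00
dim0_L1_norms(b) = [1.06, 0.47, 1.0]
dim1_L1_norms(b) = [1.39, 0.85, 0.29]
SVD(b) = [[-0.84, -0.17, -0.51], [0.51, -0.53, -0.67], [-0.16, -0.83, 0.53]] @ diag([1.0000699675393627, 0.2344081039138692, 0.0035917746758571552]) @ [[-0.73,-0.31,-0.6], [0.50,0.35,-0.79], [0.46,-0.88,-0.1]]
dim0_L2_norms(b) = [0.74, 0.32, 0.63]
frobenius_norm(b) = 1.03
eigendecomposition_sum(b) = [[0.48, 0.15, 0.90],[-0.32, -0.1, -0.6],[0.06, 0.02, 0.12]] + [[-0.01, -0.01, 0.01], [0.02, 0.03, -0.02], [0.0, 0.00, -0.00]] + [[0.13,  0.12,  -0.38], [-0.14,  -0.13,  0.41], [-0.05,  -0.04,  0.14]]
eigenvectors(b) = [[0.83, 0.48, -0.66], [-0.55, -0.87, 0.72], [0.11, -0.11, 0.23]]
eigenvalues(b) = [0.5, 0.01, 0.13]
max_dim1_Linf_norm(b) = 0.6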